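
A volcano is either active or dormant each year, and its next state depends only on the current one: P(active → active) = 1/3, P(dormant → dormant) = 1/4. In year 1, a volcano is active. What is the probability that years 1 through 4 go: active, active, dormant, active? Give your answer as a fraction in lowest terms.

1/6

Year 1 is given. For each transition, use the conditional probability from the current state:
P(active | active) = 1/3; P(dormant | active) = 2/3; P(active | dormant) = 3/4.
P = 1/3 × 2/3 × 3/4 = 6/36 = 1/6.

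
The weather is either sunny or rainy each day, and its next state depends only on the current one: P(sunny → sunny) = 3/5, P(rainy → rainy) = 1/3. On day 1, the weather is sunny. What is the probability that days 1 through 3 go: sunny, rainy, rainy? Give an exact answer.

2/15

Day 1 is given. For each transition, use the conditional probability from the current state:
P(rainy | sunny) = 2/5; P(rainy | rainy) = 1/3.
P = 2/5 × 1/3 = 2/15.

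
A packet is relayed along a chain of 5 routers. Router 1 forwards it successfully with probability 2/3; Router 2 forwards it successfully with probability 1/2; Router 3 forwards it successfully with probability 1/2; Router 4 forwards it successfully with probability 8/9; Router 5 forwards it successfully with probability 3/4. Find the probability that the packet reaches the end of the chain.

The events are sequential, so multiply the conditional probabilities:
P = 2/3 × 1/2 × 1/2 × 8/9 × 3/4 = 48/432 = 1/9.

1/9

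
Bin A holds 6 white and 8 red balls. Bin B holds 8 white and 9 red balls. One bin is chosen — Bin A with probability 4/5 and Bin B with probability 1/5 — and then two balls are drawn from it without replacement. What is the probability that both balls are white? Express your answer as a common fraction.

From Bin A: P(both white) = (6/14)(5/13) = 15/91.
From Bin B: P(both white) = (8/17)(7/16) = 7/34.
Total probability = (4/5)(15/91) + (1/5)(7/34) = 2677/15470.

2677/15470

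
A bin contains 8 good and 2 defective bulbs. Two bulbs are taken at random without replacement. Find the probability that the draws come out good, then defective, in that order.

Chain rule:
P = 8/10 × 2/9 = 16/90 = 8/45.

8/45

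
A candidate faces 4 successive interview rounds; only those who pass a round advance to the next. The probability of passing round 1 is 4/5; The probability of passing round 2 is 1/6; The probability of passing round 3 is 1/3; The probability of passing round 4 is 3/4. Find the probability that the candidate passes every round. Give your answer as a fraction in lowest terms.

1/30

The events are sequential, so multiply the conditional probabilities:
P = 4/5 × 1/6 × 1/3 × 3/4 = 12/360 = 1/30.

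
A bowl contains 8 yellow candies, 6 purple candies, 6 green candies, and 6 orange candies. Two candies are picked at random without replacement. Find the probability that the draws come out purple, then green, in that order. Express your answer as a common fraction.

18/325

Chain rule:
P = 6/26 × 6/25 = 36/650 = 18/325.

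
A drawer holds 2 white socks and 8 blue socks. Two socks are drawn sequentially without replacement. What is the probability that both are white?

1/45

P = 2/10 × 1/9 = 2/90 = 1/45.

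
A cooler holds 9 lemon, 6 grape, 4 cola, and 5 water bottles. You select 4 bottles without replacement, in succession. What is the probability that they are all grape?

5/3542

P(every draw is grape) = 6/24 × 5/23 × 4/22 × 3/21 = 360/255024 = 5/3542.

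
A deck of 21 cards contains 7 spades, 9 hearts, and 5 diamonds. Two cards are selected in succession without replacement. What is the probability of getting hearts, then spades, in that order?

Multiply the probability of each draw given the previous ones:
P = 9/21 × 7/20 = 63/420 = 3/20.

3/20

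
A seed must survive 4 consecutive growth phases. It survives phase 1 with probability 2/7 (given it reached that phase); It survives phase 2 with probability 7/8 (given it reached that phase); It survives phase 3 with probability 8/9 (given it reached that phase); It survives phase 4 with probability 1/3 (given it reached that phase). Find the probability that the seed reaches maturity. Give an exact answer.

2/27

The events are sequential, so multiply the conditional probabilities:
P = 2/7 × 7/8 × 8/9 × 1/3 = 112/1512 = 2/27.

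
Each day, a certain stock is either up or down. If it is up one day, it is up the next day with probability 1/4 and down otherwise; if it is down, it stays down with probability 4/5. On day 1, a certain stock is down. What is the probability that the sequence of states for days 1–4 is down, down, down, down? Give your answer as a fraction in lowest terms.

Day 1 is given. For each transition, use the conditional probability from the current state:
P(down | down) = 4/5; P(down | down) = 4/5; P(down | down) = 4/5.
P = 4/5 × 4/5 × 4/5 = 64/125.

64/125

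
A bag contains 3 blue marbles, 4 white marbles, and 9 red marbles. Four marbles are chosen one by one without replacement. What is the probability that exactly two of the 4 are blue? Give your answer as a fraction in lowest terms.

One ordering (blue drawn first) has probability 3/16 × 2/15 × 13/14 × 12/13 = 936/43680 = 3/140.
There are C(4,2) = 6 such orderings, each equally likely, so P = 6 × 3/140 = 9/70.

9/70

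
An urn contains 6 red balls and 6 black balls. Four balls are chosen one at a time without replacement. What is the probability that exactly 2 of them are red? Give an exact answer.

One ordering (red drawn first) has probability 6/12 × 5/11 × 6/10 × 5/9 = 900/11880 = 5/66.
There are C(4,2) = 6 such orderings, each equally likely, so P = 6 × 5/66 = 5/11.

5/11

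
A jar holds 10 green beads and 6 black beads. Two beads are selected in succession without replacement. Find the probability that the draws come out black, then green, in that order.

Chain rule:
P = 6/16 × 10/15 = 60/240 = 1/4.

1/4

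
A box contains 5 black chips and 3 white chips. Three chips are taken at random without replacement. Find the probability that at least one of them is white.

P(no white) = 5/8 × 4/7 × 3/6 = 60/336 = 5/28.
P(at least one) = 1 − 5/28 = 23/28.

23/28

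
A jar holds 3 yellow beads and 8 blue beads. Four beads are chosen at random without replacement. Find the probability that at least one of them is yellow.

26/33

P(no yellow) = 8/11 × 7/10 × 6/9 × 5/8 = 1680/7920 = 7/33.
P(at least one) = 1 − 7/33 = 26/33.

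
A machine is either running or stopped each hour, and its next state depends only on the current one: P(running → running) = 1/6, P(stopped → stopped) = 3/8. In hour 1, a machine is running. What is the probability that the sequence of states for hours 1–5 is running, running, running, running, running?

1/1296

Hour 1 is given. For each transition, use the conditional probability from the current state:
P(running | running) = 1/6; P(running | running) = 1/6; P(running | running) = 1/6; P(running | running) = 1/6.
P = 1/6 × 1/6 × 1/6 × 1/6 = 1/1296.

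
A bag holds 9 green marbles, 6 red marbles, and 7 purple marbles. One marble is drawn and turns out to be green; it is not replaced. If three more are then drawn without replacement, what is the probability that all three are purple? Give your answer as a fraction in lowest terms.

1/38

With the first marble removed, 7 purple remain out of 21.
P = 7/21 × 6/20 × 5/19 = 210/7980 = 1/38.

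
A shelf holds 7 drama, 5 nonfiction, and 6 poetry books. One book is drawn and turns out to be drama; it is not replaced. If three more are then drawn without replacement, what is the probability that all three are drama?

1/34

After the first draw, 6 of the remaining 17 books are drama.
P = 6/17 × 5/16 × 4/15 = 120/4080 = 1/34.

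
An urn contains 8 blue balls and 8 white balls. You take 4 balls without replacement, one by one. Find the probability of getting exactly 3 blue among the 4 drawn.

16/65

One ordering (blue drawn first) has probability 8/16 × 7/15 × 6/14 × 8/13 = 2688/43680 = 4/65.
There are C(4,3) = 4 such orderings, each equally likely, so P = 4 × 4/65 = 16/65.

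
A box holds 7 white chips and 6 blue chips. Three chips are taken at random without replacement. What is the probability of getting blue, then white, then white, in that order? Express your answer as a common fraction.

21/143

Multiply the probability of each draw given the previous ones:
P = 6/13 × 7/12 × 6/11 = 252/1716 = 21/143.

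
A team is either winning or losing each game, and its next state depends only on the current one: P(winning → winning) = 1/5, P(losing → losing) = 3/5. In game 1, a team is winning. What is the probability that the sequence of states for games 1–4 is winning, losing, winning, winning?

Game 1 is given. For each transition, use the conditional probability from the current state:
P(losing | winning) = 4/5; P(winning | losing) = 2/5; P(winning | winning) = 1/5.
P = 4/5 × 2/5 × 1/5 = 8/125.

8/125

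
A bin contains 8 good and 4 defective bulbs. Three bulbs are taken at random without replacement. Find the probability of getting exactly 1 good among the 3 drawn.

One ordering (good drawn first) has probability 8/12 × 4/11 × 3/10 = 96/1320 = 4/55.
There are C(3,1) = 3 such orderings, each equally likely, so P = 3 × 4/55 = 12/55.

12/55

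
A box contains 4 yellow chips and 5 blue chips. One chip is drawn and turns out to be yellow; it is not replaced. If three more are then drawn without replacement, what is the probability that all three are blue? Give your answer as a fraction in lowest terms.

5/28

After the first draw, 5 of the remaining 8 chips are blue.
P = 5/8 × 4/7 × 3/6 = 60/336 = 5/28.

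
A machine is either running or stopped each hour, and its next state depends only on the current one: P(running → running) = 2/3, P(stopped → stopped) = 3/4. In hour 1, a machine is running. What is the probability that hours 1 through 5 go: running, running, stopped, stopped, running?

Hour 1 is given. For each transition, use the conditional probability from the current state:
P(running | running) = 2/3; P(stopped | running) = 1/3; P(stopped | stopped) = 3/4; P(running | stopped) = 1/4.
P = 2/3 × 1/3 × 3/4 × 1/4 = 6/144 = 1/24.

1/24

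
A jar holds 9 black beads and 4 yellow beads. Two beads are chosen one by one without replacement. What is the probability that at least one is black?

P(no black) = 4/13 × 3/12 = 12/156 = 1/13.
P(at least one) = 1 − 1/13 = 12/13.

12/13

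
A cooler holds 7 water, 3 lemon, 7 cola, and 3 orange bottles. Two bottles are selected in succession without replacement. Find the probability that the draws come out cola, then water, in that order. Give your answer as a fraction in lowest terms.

49/380

Multiply the probability of each draw given the previous ones:
P = 7/20 × 7/19 = 49/380.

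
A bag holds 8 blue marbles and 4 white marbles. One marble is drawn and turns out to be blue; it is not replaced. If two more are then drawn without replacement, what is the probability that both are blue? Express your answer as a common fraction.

After the first draw, 7 of the remaining 11 marbles are blue.
P = 7/11 × 6/10 = 42/110 = 21/55.

21/55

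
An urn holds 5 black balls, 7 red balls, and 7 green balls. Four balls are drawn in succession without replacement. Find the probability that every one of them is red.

35/3876

P(all red) = 7/19 × 6/18 × 5/17 × 4/16 = 840/93024 = 35/3876.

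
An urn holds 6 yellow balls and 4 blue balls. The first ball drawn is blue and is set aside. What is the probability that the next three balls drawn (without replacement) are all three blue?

After the first draw, 3 of the remaining 9 balls are blue.
P = 3/9 × 2/8 × 1/7 = 6/504 = 1/84.

1/84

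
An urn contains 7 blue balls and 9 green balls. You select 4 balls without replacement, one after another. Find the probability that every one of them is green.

P(all green) = 9/16 × 8/15 × 7/14 × 6/13 = 3024/43680 = 9/130.

9/130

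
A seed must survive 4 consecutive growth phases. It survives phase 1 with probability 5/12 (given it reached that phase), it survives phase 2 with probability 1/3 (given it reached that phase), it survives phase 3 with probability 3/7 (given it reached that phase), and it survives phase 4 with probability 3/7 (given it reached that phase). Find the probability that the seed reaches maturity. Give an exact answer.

5/196

The events are sequential, so multiply the conditional probabilities:
P = 5/12 × 1/3 × 3/7 × 3/7 = 45/1764 = 5/196.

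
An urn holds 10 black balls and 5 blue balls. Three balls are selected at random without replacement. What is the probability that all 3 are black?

P(every draw is black) = 10/15 × 9/14 × 8/13 = 720/2730 = 24/91.

24/91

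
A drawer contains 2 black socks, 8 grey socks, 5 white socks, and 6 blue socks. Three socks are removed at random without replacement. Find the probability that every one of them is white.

1/133

P = 5/21 × 4/20 × 3/19 = 60/7980 = 1/133.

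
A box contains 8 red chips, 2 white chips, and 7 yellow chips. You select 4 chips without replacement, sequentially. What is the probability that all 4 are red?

P(all red) = 8/17 × 7/16 × 6/15 × 5/14 = 1680/57120 = 1/34.

1/34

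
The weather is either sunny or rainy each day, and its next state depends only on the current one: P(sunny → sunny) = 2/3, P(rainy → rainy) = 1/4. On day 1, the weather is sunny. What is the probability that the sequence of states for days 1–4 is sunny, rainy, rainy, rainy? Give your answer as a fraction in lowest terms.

1/48

Day 1 is given. For each transition, use the conditional probability from the current state:
P(rainy | sunny) = 1/3; P(rainy | rainy) = 1/4; P(rainy | rainy) = 1/4.
P = 1/3 × 1/4 × 1/4 = 1/48.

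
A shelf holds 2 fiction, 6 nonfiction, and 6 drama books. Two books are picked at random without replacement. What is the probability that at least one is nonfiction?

P(no nonfiction) = 8/14 × 7/13 = 56/182 = 4/13.
P(at least one) = 1 − 4/13 = 9/13.

9/13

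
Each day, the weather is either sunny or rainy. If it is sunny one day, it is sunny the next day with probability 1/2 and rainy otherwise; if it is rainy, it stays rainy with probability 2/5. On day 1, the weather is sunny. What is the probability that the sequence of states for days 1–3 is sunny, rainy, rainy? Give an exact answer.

Day 1 is given. For each transition, use the conditional probability from the current state:
P(rainy | sunny) = 1/2; P(rainy | rainy) = 2/5.
P = 1/2 × 2/5 = 2/10 = 1/5.

1/5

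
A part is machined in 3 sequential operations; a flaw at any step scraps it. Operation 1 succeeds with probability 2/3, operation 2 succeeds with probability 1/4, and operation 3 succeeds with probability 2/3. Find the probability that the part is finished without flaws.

1/9

Multiplying along the chain,
P = 2/3 × 1/4 × 2/3 = 4/36 = 1/9.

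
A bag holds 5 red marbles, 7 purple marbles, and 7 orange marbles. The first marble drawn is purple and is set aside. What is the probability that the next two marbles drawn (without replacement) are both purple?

5/51

With the first marble removed, 6 purple remain out of 18.
P = 6/18 × 5/17 = 30/306 = 5/51.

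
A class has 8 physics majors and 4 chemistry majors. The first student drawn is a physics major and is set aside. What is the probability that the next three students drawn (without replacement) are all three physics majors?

7/33

With the first student removed, 7 physics majors remain out of 11.
P = 7/11 × 6/10 × 5/9 = 210/990 = 7/33.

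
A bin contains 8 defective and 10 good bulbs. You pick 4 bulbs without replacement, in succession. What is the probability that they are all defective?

P = 8/18 × 7/17 × 6/16 × 5/15 = 1680/73440 = 7/306.

7/306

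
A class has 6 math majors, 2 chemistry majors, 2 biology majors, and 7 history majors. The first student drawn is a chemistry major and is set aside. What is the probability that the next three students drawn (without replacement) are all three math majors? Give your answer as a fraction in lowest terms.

After the first draw, 6 of the remaining 16 students are math majors.
P = 6/16 × 5/15 × 4/14 = 120/3360 = 1/28.

1/28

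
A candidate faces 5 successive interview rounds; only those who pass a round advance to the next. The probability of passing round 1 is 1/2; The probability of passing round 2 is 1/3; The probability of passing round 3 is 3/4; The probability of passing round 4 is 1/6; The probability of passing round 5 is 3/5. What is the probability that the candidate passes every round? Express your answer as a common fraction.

Each stage is reached only if all earlier stages succeed, so
P = 1/2 × 1/3 × 3/4 × 1/6 × 3/5 = 9/720 = 1/80.

1/80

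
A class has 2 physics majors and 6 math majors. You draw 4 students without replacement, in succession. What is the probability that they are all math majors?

3/14

P(every draw is a math major) = 6/8 × 5/7 × 4/6 × 3/5 = 360/1680 = 3/14.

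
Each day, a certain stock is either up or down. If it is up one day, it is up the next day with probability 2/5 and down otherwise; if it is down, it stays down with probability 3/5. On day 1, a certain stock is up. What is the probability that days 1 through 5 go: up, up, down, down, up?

Day 1 is given. For each transition, use the conditional probability from the current state:
P(up | up) = 2/5; P(down | up) = 3/5; P(down | down) = 3/5; P(up | down) = 2/5.
P = 2/5 × 3/5 × 3/5 × 2/5 = 36/625.

36/625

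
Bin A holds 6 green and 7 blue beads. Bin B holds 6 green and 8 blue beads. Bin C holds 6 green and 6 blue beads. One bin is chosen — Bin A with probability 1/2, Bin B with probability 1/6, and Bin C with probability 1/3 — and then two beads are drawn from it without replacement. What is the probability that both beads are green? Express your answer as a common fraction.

2395/12012

From Bin A: P(both green) = (6/13)(5/12) = 5/26.
From Bin B: P(both green) = (6/14)(5/13) = 15/91.
From Bin C: P(both green) = (6/12)(5/11) = 5/22.
Total probability = (1/2)(5/26) + (1/6)(15/91) + (1/3)(5/22) = 2395/12012.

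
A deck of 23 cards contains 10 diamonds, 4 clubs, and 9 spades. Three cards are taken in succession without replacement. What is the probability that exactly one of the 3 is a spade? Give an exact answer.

117/253

One ordering (a spade drawn first) has probability 9/23 × 14/22 × 13/21 = 1638/10626 = 39/253.
There are C(3,1) = 3 such orderings, each equally likely, so P = 3 × 39/253 = 117/253.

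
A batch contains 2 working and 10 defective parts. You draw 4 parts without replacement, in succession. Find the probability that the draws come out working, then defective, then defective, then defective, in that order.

4/33

Multiply the probability of each draw given the previous ones:
P = 2/12 × 10/11 × 9/10 × 8/9 = 1440/11880 = 4/33.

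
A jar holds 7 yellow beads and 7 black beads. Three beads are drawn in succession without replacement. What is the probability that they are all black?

P(all black) = 7/14 × 6/13 × 5/12 = 210/2184 = 5/52.

5/52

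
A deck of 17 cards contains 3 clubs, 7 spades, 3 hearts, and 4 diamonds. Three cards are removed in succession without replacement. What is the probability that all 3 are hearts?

P(every draw is a heart) = 3/17 × 2/16 × 1/15 = 6/4080 = 1/680.

1/680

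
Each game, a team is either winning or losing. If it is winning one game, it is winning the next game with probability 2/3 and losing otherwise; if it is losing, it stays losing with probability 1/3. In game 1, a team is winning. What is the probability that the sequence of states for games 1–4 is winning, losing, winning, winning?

4/27

Game 1 is given. For each transition, use the conditional probability from the current state:
P(losing | winning) = 1/3; P(winning | losing) = 2/3; P(winning | winning) = 2/3.
P = 1/3 × 2/3 × 2/3 = 4/27.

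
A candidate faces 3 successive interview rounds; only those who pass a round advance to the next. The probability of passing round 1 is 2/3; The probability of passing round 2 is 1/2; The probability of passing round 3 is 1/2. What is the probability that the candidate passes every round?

Multiplying along the chain,
P = 2/3 × 1/2 × 1/2 = 2/12 = 1/6.

1/6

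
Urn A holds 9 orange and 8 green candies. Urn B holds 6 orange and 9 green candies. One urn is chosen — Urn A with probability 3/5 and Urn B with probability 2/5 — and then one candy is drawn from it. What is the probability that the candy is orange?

203/425

From Urn A: P(orange) = 9/17.
From Urn B: P(orange) = 6/15.
Total probability = (3/5)(9/17) + (2/5)(6/15) = 203/425.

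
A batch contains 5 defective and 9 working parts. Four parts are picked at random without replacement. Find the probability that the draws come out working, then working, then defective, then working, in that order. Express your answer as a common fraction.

15/143

Chain rule:
P = 9/14 × 8/13 × 5/12 × 7/11 = 2520/24024 = 15/143.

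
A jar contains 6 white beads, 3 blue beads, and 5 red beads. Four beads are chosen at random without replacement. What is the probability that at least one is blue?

P(no blue) = 11/14 × 10/13 × 9/12 × 8/11 = 7920/24024 = 30/91.
P(at least one) = 1 − 30/91 = 61/91.

61/91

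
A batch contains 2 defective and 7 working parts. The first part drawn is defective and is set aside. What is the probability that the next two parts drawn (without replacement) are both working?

With the first part removed, 7 working remain out of 8.
P = 7/8 × 6/7 = 42/56 = 3/4.

3/4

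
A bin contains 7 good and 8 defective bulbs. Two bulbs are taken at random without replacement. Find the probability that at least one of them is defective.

P(no defective) = 7/15 × 6/14 = 42/210 = 1/5.
P(at least one) = 1 − 1/5 = 4/5.

4/5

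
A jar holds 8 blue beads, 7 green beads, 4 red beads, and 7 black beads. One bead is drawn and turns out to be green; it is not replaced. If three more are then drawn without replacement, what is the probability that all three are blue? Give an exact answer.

14/575

With the first bead removed, 8 blue remain out of 25.
P = 8/25 × 7/24 × 6/23 = 336/13800 = 14/575.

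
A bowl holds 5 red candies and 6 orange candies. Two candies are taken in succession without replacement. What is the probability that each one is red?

2/11

P = 5/11 × 4/10 = 20/110 = 2/11.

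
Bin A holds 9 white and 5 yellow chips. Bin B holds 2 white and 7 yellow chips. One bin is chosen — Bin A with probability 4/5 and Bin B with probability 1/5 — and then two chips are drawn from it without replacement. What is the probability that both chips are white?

1055/3276

From Bin A: P(both white) = (9/14)(8/13) = 36/91.
From Bin B: P(both white) = (2/9)(1/8) = 1/36.
Total probability = (4/5)(36/91) + (1/5)(1/36) = 1055/3276.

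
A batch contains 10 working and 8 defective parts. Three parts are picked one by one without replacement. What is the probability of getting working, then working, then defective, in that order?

Each draw changes the counts, so multiply the conditional probabilities along the sequence:
P = 10/18 × 9/17 × 8/16 = 720/4896 = 5/34.

5/34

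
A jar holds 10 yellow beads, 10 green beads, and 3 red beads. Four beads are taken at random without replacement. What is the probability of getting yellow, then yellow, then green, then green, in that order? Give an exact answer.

Multiply the probability of each draw given the previous ones:
P = 10/23 × 9/22 × 10/21 × 9/20 = 8100/212520 = 135/3542.

135/3542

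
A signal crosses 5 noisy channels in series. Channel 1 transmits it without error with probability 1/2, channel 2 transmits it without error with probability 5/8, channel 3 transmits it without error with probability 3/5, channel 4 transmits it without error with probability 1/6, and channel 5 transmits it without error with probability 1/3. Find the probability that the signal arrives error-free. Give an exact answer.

1/96

Multiplying along the chain,
P = 1/2 × 5/8 × 3/5 × 1/6 × 1/3 = 15/1440 = 1/96.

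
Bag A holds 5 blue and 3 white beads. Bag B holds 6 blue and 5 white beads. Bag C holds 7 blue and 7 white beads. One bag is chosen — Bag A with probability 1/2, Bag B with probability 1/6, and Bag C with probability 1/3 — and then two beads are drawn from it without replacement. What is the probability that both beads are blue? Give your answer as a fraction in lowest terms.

1205/4004

From Bag A: P(both blue) = (5/8)(4/7) = 5/14.
From Bag B: P(both blue) = (6/11)(5/10) = 3/11.
From Bag C: P(both blue) = (7/14)(6/13) = 3/13.
Total probability = (1/2)(5/14) + (1/6)(3/11) + (1/3)(3/13) = 1205/4004.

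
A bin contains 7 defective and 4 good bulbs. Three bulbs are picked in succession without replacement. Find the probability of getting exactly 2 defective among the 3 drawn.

One ordering (defective drawn first) has probability 7/11 × 6/10 × 4/9 = 168/990 = 28/165.
There are C(3,2) = 3 such orderings, each equally likely, so P = 3 × 28/165 = 28/55.

28/55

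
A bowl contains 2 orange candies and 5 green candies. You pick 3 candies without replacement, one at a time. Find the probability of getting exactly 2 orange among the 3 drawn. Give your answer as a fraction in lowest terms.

1/7

One ordering (orange drawn first) has probability 2/7 × 1/6 × 5/5 = 10/210 = 1/21.
There are C(3,2) = 3 such orderings, each equally likely, so P = 3 × 1/21 = 1/7.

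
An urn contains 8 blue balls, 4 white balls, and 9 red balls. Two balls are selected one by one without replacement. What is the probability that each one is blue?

2/15

P(every draw is blue) = 8/21 × 7/20 = 56/420 = 2/15.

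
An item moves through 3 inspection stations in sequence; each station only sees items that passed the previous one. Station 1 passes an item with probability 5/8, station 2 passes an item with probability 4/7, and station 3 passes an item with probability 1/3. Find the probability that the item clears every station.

5/42

Multiplying along the chain,
P = 5/8 × 4/7 × 1/3 = 20/168 = 5/42.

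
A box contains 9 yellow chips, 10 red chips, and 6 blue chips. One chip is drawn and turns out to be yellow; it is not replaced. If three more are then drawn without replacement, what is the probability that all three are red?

With the first chip removed, 10 red remain out of 24.
P = 10/24 × 9/23 × 8/22 = 720/12144 = 15/253.

15/253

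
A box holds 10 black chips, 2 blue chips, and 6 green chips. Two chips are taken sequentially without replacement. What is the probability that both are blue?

1/153

P(all blue) = 2/18 × 1/17 = 2/306 = 1/153.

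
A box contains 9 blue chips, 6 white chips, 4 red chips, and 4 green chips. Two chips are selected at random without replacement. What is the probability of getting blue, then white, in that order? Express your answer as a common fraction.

Each draw changes the counts, so multiply the conditional probabilities along the sequence:
P = 9/23 × 6/22 = 54/506 = 27/253.

27/253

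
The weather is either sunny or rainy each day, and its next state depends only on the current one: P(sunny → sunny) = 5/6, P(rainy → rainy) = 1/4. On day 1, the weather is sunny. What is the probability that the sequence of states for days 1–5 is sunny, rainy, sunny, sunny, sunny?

25/288

Day 1 is given. For each transition, use the conditional probability from the current state:
P(rainy | sunny) = 1/6; P(sunny | rainy) = 3/4; P(sunny | sunny) = 5/6; P(sunny | sunny) = 5/6.
P = 1/6 × 3/4 × 5/6 × 5/6 = 75/864 = 25/288.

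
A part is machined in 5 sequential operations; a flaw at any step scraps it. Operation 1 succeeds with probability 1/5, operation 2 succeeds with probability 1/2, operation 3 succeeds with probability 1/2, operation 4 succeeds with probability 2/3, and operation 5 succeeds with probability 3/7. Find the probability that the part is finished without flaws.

The events are sequential, so multiply the conditional probabilities:
P = 1/5 × 1/2 × 1/2 × 2/3 × 3/7 = 6/420 = 1/70.

1/70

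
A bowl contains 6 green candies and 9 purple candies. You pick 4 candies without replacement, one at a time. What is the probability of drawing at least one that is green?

59/65

P(no green) = 9/15 × 8/14 × 7/13 × 6/12 = 3024/32760 = 6/65.
P(at least one) = 1 − 6/65 = 59/65.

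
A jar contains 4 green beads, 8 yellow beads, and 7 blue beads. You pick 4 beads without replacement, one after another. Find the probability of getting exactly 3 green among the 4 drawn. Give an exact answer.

5/323

One ordering (green drawn first) has probability 4/19 × 3/18 × 2/17 × 15/16 = 360/93024 = 5/1292.
There are C(4,3) = 4 such orderings, each equally likely, so P = 4 × 5/1292 = 5/323.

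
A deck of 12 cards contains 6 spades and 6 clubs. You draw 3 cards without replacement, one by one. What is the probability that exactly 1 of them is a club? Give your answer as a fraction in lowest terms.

9/22

One ordering (a club drawn first) has probability 6/12 × 6/11 × 5/10 = 180/1320 = 3/22.
There are C(3,1) = 3 such orderings, each equally likely, so P = 3 × 3/22 = 9/22.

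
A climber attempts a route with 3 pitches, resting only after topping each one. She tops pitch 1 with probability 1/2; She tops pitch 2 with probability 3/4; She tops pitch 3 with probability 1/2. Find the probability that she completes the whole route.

3/16

Multiplying along the chain,
P = 1/2 × 3/4 × 1/2 = 3/16.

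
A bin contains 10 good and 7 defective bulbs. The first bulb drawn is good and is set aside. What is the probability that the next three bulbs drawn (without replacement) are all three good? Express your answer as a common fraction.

With the first bulb removed, 9 good remain out of 16.
P = 9/16 × 8/15 × 7/14 = 504/3360 = 3/20.

3/20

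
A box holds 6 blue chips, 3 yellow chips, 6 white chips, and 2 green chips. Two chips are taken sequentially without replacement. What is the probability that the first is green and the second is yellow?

3/136

Multiply the probability of each draw given the previous ones:
P = 2/17 × 3/16 = 6/272 = 3/136.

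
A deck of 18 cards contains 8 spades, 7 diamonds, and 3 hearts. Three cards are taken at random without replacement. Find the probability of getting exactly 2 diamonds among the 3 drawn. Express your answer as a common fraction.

One ordering (diamonds drawn first) has probability 7/18 × 6/17 × 11/16 = 462/4896 = 77/816.
There are C(3,2) = 3 such orderings, each equally likely, so P = 3 × 77/816 = 77/272.

77/272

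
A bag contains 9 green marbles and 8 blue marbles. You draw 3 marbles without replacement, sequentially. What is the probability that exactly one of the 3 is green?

63/170

One ordering (green drawn first) has probability 9/17 × 8/16 × 7/15 = 504/4080 = 21/170.
There are C(3,1) = 3 such orderings, each equally likely, so P = 3 × 21/170 = 63/170.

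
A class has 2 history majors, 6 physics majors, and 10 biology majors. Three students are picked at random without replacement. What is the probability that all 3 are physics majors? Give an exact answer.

P(all physics majors) = 6/18 × 5/17 × 4/16 = 120/4896 = 5/204.

5/204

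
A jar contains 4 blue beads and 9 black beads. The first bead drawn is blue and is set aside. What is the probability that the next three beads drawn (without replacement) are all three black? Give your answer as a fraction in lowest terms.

After the first draw, 9 of the remaining 12 beads are black.
P = 9/12 × 8/11 × 7/10 = 504/1320 = 21/55.

21/55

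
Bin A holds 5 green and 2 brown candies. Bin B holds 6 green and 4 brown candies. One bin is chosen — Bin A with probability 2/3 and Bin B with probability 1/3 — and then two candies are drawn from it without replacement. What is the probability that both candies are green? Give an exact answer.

3/7

From Bin A: P(both green) = (5/7)(4/6) = 10/21.
From Bin B: P(both green) = (6/10)(5/9) = 1/3.
Total probability = (2/3)(10/21) + (1/3)(1/3) = 3/7.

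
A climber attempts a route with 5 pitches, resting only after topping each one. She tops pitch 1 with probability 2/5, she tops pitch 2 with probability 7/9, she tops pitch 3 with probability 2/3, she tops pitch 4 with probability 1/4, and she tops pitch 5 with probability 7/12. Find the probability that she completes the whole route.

49/1620

The events are sequential, so multiply the conditional probabilities:
P = 2/5 × 7/9 × 2/3 × 1/4 × 7/12 = 196/6480 = 49/1620.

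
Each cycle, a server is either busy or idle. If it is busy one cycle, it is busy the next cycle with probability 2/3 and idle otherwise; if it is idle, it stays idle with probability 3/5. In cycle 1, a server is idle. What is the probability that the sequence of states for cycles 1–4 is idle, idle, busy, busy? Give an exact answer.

Cycle 1 is given. For each transition, use the conditional probability from the current state:
P(idle | idle) = 3/5; P(busy | idle) = 2/5; P(busy | busy) = 2/3.
P = 3/5 × 2/5 × 2/3 = 12/75 = 4/25.

4/25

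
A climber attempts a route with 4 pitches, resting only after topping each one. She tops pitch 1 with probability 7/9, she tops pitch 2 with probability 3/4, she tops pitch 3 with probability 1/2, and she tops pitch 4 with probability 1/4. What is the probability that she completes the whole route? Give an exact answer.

The events are sequential, so multiply the conditional probabilities:
P = 7/9 × 3/4 × 1/2 × 1/4 = 21/288 = 7/96.

7/96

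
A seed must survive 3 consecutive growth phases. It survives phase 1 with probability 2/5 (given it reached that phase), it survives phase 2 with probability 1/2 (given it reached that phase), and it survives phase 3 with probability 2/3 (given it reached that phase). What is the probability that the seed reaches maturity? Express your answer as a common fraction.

2/15

The events are sequential, so multiply the conditional probabilities:
P = 2/5 × 1/2 × 2/3 = 4/30 = 2/15.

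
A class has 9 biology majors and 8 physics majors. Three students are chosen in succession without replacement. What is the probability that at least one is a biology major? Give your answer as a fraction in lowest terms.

P(no biology majors) = 8/17 × 7/16 × 6/15 = 336/4080 = 7/85.
P(at least one) = 1 − 7/85 = 78/85.

78/85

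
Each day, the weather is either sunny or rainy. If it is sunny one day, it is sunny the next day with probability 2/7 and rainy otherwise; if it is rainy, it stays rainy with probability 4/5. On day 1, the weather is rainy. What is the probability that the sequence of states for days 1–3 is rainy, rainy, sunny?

Day 1 is given. For each transition, use the conditional probability from the current state:
P(rainy | rainy) = 4/5; P(sunny | rainy) = 1/5.
P = 4/5 × 1/5 = 4/25.

4/25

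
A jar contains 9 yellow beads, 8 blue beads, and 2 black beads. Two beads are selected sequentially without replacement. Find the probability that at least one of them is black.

P(no black) = 17/19 × 16/18 = 272/342 = 136/171.
P(at least one) = 1 − 136/171 = 35/171.

35/171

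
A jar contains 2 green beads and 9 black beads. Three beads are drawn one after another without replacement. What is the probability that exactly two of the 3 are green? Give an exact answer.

3/55

One ordering (green drawn first) has probability 2/11 × 1/10 × 9/9 = 18/990 = 1/55.
There are C(3,2) = 3 such orderings, each equally likely, so P = 3 × 1/55 = 3/55.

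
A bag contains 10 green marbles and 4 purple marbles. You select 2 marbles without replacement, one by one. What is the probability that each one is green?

45/91

P(every draw is green) = 10/14 × 9/13 = 90/182 = 45/91.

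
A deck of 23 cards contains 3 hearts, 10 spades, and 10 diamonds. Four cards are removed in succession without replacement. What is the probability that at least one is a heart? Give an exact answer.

P(no hearts) = 20/23 × 19/22 × 18/21 × 17/20 = 116280/212520 = 969/1771.
P(at least one) = 1 − 969/1771 = 802/1771.

802/1771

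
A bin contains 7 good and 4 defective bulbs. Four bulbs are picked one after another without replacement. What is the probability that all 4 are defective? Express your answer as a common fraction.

1/330

P(all defective) = 4/11 × 3/10 × 2/9 × 1/8 = 24/7920 = 1/330.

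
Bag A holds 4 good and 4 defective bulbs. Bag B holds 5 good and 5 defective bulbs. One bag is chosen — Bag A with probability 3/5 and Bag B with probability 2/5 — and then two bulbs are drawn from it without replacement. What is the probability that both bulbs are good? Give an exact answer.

137/630

From Bag A: P(both good) = (4/8)(3/7) = 3/14.
From Bag B: P(both good) = (5/10)(4/9) = 2/9.
Total probability = (3/5)(3/14) + (2/5)(2/9) = 137/630.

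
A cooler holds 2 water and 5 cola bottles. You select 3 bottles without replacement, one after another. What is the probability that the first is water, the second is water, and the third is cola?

Chain rule:
P = 2/7 × 1/6 × 5/5 = 10/210 = 1/21.

1/21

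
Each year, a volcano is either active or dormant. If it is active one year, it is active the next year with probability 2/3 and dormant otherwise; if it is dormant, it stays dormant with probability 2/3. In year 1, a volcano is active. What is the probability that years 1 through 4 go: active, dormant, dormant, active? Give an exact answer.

Year 1 is given. For each transition, use the conditional probability from the current state:
P(dormant | active) = 1/3; P(dormant | dormant) = 2/3; P(active | dormant) = 1/3.
P = 1/3 × 2/3 × 1/3 = 2/27.

2/27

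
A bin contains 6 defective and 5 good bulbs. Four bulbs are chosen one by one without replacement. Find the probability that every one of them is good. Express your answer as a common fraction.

1/66

P(all good) = 5/11 × 4/10 × 3/9 × 2/8 = 120/7920 = 1/66.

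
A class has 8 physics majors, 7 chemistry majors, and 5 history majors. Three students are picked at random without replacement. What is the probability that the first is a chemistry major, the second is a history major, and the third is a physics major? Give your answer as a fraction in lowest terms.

7/171

Chain rule:
P = 7/20 × 5/19 × 8/18 = 280/6840 = 7/171.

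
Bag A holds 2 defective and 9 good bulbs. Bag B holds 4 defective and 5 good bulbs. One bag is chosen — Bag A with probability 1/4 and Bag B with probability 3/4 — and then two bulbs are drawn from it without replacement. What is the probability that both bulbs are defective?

57/440

From Bag A: P(both defective) = (2/11)(1/10) = 1/55.
From Bag B: P(both defective) = (4/9)(3/8) = 1/6.
Total probability = (1/4)(1/55) + (3/4)(1/6) = 57/440.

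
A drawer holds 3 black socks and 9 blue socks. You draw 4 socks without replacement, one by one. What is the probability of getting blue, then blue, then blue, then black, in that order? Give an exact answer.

7/55

Chain rule:
P = 9/12 × 8/11 × 7/10 × 3/9 = 1512/11880 = 7/55.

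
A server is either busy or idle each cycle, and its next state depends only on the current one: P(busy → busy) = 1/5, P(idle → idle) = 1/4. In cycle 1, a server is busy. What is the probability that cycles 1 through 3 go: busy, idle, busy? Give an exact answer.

Cycle 1 is given. For each transition, use the conditional probability from the current state:
P(idle | busy) = 4/5; P(busy | idle) = 3/4.
P = 4/5 × 3/4 = 12/20 = 3/5.

3/5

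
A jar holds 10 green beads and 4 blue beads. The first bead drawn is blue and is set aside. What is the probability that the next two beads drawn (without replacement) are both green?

After the first draw, 10 of the remaining 13 beads are green.
P = 10/13 × 9/12 = 90/156 = 15/26.

15/26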